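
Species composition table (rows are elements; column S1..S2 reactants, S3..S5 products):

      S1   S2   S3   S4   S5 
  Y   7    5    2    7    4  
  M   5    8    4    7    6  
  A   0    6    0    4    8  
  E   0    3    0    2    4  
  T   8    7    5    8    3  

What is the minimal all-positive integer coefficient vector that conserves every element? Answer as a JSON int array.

Coefficients: [3, 6, 4, 5, 2]

Y: 3·7+6·5 = 51 | 4·2+5·7+2·4 = 51
M: 3·5+6·8 = 63 | 4·4+5·7+2·6 = 63
A: 3·0+6·6 = 36 | 4·0+5·4+2·8 = 36
E: 3·0+6·3 = 18 | 4·0+5·2+2·4 = 18
T: 3·8+6·7 = 66 | 4·5+5·8+2·3 = 66
gcd(3,6,4,5,2) = 1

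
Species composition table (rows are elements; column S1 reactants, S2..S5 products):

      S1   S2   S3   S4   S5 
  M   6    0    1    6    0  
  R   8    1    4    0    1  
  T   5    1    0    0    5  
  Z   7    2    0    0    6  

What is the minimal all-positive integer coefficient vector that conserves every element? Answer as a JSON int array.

Coefficients: [4, 5, 6, 3, 3]

M: 4·6 = 24 | 5·0+6·1+3·6+3·0 = 24
R: 4·8 = 32 | 5·1+6·4+3·0+3·1 = 32
T: 4·5 = 20 | 5·1+6·0+3·0+3·5 = 20
Z: 4·7 = 28 | 5·2+6·0+3·0+3·6 = 28
gcd(4,5,6,3,3) = 1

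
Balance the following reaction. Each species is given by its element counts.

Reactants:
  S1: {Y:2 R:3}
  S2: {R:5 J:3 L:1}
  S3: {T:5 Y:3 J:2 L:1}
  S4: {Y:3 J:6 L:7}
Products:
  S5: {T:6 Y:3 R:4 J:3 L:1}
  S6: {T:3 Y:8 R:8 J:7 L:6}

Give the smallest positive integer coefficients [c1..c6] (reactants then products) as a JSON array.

T: 6·0+2·0+3·5+2·0 = 15 | 1·6+3·3 = 15
Y: 6·2+2·0+3·3+2·3 = 27 | 1·3+3·8 = 27
R: 6·3+2·5+3·0+2·0 = 28 | 1·4+3·8 = 28
J: 6·0+2·3+3·2+2·6 = 24 | 1·3+3·7 = 24
L: 6·0+2·1+3·1+2·7 = 19 | 1·1+3·6 = 19
gcd(6,2,3,2,1,3) = 1

Coefficients: [6, 2, 3, 2, 1, 3]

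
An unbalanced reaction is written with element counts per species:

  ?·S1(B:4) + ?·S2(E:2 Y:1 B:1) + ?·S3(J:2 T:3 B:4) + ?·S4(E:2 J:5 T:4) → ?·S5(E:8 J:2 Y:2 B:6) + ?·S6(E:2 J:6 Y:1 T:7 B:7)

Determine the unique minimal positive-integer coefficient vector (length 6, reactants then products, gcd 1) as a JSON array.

E: 2·0+4·2+2·0+2·2 = 12 | 1·8+2·2 = 12
J: 2·0+4·0+2·2+2·5 = 14 | 1·2+2·6 = 14
Y: 2·0+4·1+2·0+2·0 = 4 | 1·2+2·1 = 4
T: 2·0+4·0+2·3+2·4 = 14 | 1·0+2·7 = 14
B: 2·4+4·1+2·4+2·0 = 20 | 1·6+2·7 = 20
gcd(2,4,2,2,1,2) = 1

Coefficients: [2, 4, 2, 2, 1, 2]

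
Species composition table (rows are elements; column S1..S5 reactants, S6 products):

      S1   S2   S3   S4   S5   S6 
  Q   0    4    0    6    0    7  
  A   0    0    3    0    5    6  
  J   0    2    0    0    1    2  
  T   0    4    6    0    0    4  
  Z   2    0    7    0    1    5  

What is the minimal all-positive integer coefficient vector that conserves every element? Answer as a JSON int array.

Q: 5·0+3·4+2·0+5·6+6·0 = 42 | 6·7 = 42
A: 5·0+3·0+2·3+5·0+6·5 = 36 | 6·6 = 36
J: 5·0+3·2+2·0+5·0+6·1 = 12 | 6·2 = 12
T: 5·0+3·4+2·6+5·0+6·0 = 24 | 6·4 = 24
Z: 5·2+3·0+2·7+5·0+6·1 = 30 | 6·5 = 30
gcd(5,3,2,5,6,6) = 1

Coefficients: [5, 3, 2, 5, 6, 6]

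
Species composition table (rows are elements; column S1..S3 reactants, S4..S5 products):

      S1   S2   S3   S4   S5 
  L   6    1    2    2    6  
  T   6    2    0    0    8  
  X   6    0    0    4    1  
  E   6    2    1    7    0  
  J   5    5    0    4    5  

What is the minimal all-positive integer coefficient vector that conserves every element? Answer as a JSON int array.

Coefficients: [4, 4, 3, 5, 4]

L: 4·6+4·1+3·2 = 34 | 5·2+4·6 = 34
T: 4·6+4·2+3·0 = 32 | 5·0+4·8 = 32
X: 4·6+4·0+3·0 = 24 | 5·4+4·1 = 24
E: 4·6+4·2+3·1 = 35 | 5·7+4·0 = 35
J: 4·5+4·5+3·0 = 40 | 5·4+4·5 = 40
gcd(4,4,3,5,4) = 1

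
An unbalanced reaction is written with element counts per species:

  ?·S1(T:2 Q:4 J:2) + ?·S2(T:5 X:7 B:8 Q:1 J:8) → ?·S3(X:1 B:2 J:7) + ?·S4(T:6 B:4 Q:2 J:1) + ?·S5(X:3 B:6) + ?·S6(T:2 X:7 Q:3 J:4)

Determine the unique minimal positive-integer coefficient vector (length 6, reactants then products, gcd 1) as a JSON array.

T: 4·2+6·5 = 38 | 5·0+5·6+3·0+4·2 = 38
X: 4·0+6·7 = 42 | 5·1+5·0+3·3+4·7 = 42
B: 4·0+6·8 = 48 | 5·2+5·4+3·6+4·0 = 48
Q: 4·4+6·1 = 22 | 5·0+5·2+3·0+4·3 = 22
J: 4·2+6·8 = 56 | 5·7+5·1+3·0+4·4 = 56
gcd(4,6,5,5,3,4) = 1

Coefficients: [4, 6, 5, 5, 3, 4]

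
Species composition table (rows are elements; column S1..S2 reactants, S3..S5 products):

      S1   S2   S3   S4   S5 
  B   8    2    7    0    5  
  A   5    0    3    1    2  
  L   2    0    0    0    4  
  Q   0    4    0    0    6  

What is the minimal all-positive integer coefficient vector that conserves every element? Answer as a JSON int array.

Coefficients: [4, 3, 4, 4, 2]

B: 4·8+3·2 = 38 | 4·7+4·0+2·5 = 38
A: 4·5+3·0 = 20 | 4·3+4·1+2·2 = 20
L: 4·2+3·0 = 8 | 4·0+4·0+2·4 = 8
Q: 4·0+3·4 = 12 | 4·0+4·0+2·6 = 12
gcd(4,3,4,4,2) = 1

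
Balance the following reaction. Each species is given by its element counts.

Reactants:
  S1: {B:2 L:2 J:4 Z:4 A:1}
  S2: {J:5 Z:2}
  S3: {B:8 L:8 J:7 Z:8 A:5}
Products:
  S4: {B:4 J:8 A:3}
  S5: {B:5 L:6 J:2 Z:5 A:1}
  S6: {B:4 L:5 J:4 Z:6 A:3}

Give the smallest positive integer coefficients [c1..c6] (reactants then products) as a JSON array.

Coefficients: [1, 1, 5, 2, 2, 6]

B: 1·2+1·0+5·8 = 42 | 2·4+2·5+6·4 = 42
L: 1·2+1·0+5·8 = 42 | 2·0+2·6+6·5 = 42
J: 1·4+1·5+5·7 = 44 | 2·8+2·2+6·4 = 44
Z: 1·4+1·2+5·8 = 46 | 2·0+2·5+6·6 = 46
A: 1·1+1·0+5·5 = 26 | 2·3+2·1+6·3 = 26
gcd(1,1,5,2,2,6) = 1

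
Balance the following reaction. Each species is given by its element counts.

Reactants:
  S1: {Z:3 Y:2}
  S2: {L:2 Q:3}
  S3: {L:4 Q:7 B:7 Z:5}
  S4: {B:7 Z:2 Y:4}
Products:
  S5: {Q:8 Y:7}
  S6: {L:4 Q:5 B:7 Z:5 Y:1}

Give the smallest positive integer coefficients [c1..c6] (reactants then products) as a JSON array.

Coefficients: [2, 4, 3, 2, 1, 5]

L: 2·0+4·2+3·4+2·0 = 20 | 1·0+5·4 = 20
Q: 2·0+4·3+3·7+2·0 = 33 | 1·8+5·5 = 33
B: 2·0+4·0+3·7+2·7 = 35 | 1·0+5·7 = 35
Z: 2·3+4·0+3·5+2·2 = 25 | 1·0+5·5 = 25
Y: 2·2+4·0+3·0+2·4 = 12 | 1·7+5·1 = 12
gcd(2,4,3,2,1,5) = 1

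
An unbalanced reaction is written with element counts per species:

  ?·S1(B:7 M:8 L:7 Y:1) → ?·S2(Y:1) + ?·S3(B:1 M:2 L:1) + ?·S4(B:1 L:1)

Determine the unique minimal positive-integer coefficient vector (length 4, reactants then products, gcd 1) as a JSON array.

B: 1·7 = 7 | 1·0+4·1+3·1 = 7
M: 1·8 = 8 | 1·0+4·2+3·0 = 8
L: 1·7 = 7 | 1·0+4·1+3·1 = 7
Y: 1·1 = 1 | 1·1+4·0+3·0 = 1
gcd(1,1,4,3) = 1

Coefficients: [1, 1, 4, 3]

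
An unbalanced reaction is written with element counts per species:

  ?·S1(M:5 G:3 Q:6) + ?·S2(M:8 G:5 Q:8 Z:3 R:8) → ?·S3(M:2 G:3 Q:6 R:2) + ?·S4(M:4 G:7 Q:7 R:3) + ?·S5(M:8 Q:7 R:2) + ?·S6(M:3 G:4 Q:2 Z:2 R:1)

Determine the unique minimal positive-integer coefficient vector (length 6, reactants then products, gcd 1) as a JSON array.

Coefficients: [5, 2, 2, 1, 3, 3]

M: 5·5+2·8 = 41 | 2·2+1·4+3·8+3·3 = 41
G: 5·3+2·5 = 25 | 2·3+1·7+3·0+3·4 = 25
Q: 5·6+2·8 = 46 | 2·6+1·7+3·7+3·2 = 46
Z: 5·0+2·3 = 6 | 2·0+1·0+3·0+3·2 = 6
R: 5·0+2·8 = 16 | 2·2+1·3+3·2+3·1 = 16
gcd(5,2,2,1,3,3) = 1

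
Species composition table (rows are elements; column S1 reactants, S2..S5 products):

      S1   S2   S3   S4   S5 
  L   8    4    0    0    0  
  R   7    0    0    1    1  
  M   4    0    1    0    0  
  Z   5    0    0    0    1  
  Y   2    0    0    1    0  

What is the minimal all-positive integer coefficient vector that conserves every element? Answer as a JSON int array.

Coefficients: [1, 2, 4, 2, 5]

L: 1·8 = 8 | 2·4+4·0+2·0+5·0 = 8
R: 1·7 = 7 | 2·0+4·0+2·1+5·1 = 7
M: 1·4 = 4 | 2·0+4·1+2·0+5·0 = 4
Z: 1·5 = 5 | 2·0+4·0+2·0+5·1 = 5
Y: 1·2 = 2 | 2·0+4·0+2·1+5·0 = 2
gcd(1,2,4,2,5) = 1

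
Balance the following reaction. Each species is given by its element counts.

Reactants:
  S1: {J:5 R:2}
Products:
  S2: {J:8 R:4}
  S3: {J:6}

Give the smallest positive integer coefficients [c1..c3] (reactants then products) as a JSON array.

Coefficients: [6, 3, 1]

J: 6·5 = 30 | 3·8+1·6 = 30
R: 6·2 = 12 | 3·4+1·0 = 12
gcd(6,3,1) = 1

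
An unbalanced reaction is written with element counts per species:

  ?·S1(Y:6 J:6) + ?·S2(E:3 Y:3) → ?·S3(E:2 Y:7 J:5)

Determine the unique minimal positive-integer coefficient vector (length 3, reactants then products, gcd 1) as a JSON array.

Coefficients: [5, 4, 6]

E: 5·0+4·3 = 12 | 6·2 = 12
Y: 5·6+4·3 = 42 | 6·7 = 42
J: 5·6+4·0 = 30 | 6·5 = 30
gcd(5,4,6) = 1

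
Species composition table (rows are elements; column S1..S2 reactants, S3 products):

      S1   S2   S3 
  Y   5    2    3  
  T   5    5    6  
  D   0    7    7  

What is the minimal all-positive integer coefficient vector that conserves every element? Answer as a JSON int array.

Coefficients: [1, 5, 5]

Y: 1·5+5·2 = 15 | 5·3 = 15
T: 1·5+5·5 = 30 | 5·6 = 30
D: 1·0+5·7 = 35 | 5·7 = 35
gcd(1,5,5) = 1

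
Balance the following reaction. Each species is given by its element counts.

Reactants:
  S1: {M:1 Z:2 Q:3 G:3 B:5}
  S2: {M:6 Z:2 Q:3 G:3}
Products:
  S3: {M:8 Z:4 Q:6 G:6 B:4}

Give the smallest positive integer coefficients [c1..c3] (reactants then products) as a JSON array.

M: 4·1+6·6 = 40 | 5·8 = 40
Z: 4·2+6·2 = 20 | 5·4 = 20
Q: 4·3+6·3 = 30 | 5·6 = 30
G: 4·3+6·3 = 30 | 5·6 = 30
B: 4·5+6·0 = 20 | 5·4 = 20
gcd(4,6,5) = 1

Coefficients: [4, 6, 5]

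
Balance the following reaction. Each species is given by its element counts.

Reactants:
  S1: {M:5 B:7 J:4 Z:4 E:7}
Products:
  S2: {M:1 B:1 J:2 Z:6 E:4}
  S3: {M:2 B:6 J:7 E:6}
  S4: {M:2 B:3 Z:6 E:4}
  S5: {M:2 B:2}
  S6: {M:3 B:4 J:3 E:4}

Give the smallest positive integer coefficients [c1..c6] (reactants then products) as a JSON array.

M: 6·5 = 30 | 1·1+1·2+3·2+3·2+5·3 = 30
B: 6·7 = 42 | 1·1+1·6+3·3+3·2+5·4 = 42
J: 6·4 = 24 | 1·2+1·7+3·0+3·0+5·3 = 24
Z: 6·4 = 24 | 1·6+1·0+3·6+3·0+5·0 = 24
E: 6·7 = 42 | 1·4+1·6+3·4+3·0+5·4 = 42
gcd(6,1,1,3,3,5) = 1

Coefficients: [6, 1, 1, 3, 3, 5]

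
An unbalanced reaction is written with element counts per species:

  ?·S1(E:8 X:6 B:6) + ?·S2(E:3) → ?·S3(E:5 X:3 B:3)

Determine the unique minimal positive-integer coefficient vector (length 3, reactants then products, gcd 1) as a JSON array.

Coefficients: [3, 2, 6]

E: 3·8+2·3 = 30 | 6·5 = 30
X: 3·6+2·0 = 18 | 6·3 = 18
B: 3·6+2·0 = 18 | 6·3 = 18
gcd(3,2,6) = 1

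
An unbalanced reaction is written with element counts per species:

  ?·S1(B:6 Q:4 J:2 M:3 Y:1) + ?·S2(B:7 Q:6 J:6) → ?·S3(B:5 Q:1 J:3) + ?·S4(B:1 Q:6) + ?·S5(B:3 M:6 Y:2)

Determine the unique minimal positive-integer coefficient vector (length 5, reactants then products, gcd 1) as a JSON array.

B: 6·6+1·7 = 43 | 6·5+4·1+3·3 = 43
Q: 6·4+1·6 = 30 | 6·1+4·6+3·0 = 30
J: 6·2+1·6 = 18 | 6·3+4·0+3·0 = 18
M: 6·3+1·0 = 18 | 6·0+4·0+3·6 = 18
Y: 6·1+1·0 = 6 | 6·0+4·0+3·2 = 6
gcd(6,1,6,4,3) = 1

Coefficients: [6, 1, 6, 4, 3]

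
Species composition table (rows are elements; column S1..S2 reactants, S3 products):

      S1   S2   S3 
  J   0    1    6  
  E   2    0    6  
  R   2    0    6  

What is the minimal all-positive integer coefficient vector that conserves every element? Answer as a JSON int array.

J: 3·0+6·1 = 6 | 1·6 = 6
E: 3·2+6·0 = 6 | 1·6 = 6
R: 3·2+6·0 = 6 | 1·6 = 6
gcd(3,6,1) = 1

Coefficients: [3, 6, 1]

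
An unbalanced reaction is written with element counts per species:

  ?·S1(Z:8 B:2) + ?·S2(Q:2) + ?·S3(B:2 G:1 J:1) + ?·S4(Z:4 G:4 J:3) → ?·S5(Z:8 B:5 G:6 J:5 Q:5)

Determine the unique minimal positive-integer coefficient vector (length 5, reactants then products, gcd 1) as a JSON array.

Coefficients: [1, 5, 4, 2, 2]

Z: 1·8+5·0+4·0+2·4 = 16 | 2·8 = 16
B: 1·2+5·0+4·2+2·0 = 10 | 2·5 = 10
G: 1·0+5·0+4·1+2·4 = 12 | 2·6 = 12
J: 1·0+5·0+4·1+2·3 = 10 | 2·5 = 10
Q: 1·0+5·2+4·0+2·0 = 10 | 2·5 = 10
gcd(1,5,4,2,2) = 1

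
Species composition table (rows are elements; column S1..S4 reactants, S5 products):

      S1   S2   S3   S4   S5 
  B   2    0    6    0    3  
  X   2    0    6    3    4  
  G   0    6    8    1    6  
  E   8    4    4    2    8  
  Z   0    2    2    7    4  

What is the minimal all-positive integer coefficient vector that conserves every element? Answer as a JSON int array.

Coefficients: [3, 3, 2, 2, 6]

B: 3·2+3·0+2·6+2·0 = 18 | 6·3 = 18
X: 3·2+3·0+2·6+2·3 = 24 | 6·4 = 24
G: 3·0+3·6+2·8+2·1 = 36 | 6·6 = 36
E: 3·8+3·4+2·4+2·2 = 48 | 6·8 = 48
Z: 3·0+3·2+2·2+2·7 = 24 | 6·4 = 24
gcd(3,3,2,2,6) = 1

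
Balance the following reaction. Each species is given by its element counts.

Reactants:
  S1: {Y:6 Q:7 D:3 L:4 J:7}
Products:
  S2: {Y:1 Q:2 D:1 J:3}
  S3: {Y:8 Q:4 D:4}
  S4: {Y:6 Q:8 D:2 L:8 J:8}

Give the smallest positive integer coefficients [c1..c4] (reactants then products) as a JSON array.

Coefficients: [4, 4, 1, 2]

Y: 4·6 = 24 | 4·1+1·8+2·6 = 24
Q: 4·7 = 28 | 4·2+1·4+2·8 = 28
D: 4·3 = 12 | 4·1+1·4+2·2 = 12
L: 4·4 = 16 | 4·0+1·0+2·8 = 16
J: 4·7 = 28 | 4·3+1·0+2·8 = 28
gcd(4,4,1,2) = 1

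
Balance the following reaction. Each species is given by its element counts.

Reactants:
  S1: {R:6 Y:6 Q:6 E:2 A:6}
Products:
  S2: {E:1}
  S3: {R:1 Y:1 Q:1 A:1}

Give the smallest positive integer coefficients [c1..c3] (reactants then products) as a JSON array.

R: 1·6 = 6 | 2·0+6·1 = 6
Y: 1·6 = 6 | 2·0+6·1 = 6
Q: 1·6 = 6 | 2·0+6·1 = 6
E: 1·2 = 2 | 2·1+6·0 = 2
A: 1·6 = 6 | 2·0+6·1 = 6
gcd(1,2,6) = 1

Coefficients: [1, 2, 6]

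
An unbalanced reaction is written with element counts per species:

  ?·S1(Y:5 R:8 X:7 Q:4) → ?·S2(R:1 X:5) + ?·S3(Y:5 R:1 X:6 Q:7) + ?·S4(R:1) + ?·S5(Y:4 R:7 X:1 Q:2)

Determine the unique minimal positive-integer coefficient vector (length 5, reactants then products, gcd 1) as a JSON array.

Y: 6·5 = 30 | 5·0+2·5+6·0+5·4 = 30
R: 6·8 = 48 | 5·1+2·1+6·1+5·7 = 48
X: 6·7 = 42 | 5·5+2·6+6·0+5·1 = 42
Q: 6·4 = 24 | 5·0+2·7+6·0+5·2 = 24
gcd(6,5,2,6,5) = 1

Coefficients: [6, 5, 2, 6, 5]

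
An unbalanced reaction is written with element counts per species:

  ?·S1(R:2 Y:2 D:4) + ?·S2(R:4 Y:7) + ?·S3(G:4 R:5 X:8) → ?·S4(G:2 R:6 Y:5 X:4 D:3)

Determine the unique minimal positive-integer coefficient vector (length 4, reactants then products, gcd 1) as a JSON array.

Coefficients: [3, 2, 2, 4]

G: 3·0+2·0+2·4 = 8 | 4·2 = 8
R: 3·2+2·4+2·5 = 24 | 4·6 = 24
Y: 3·2+2·7+2·0 = 20 | 4·5 = 20
X: 3·0+2·0+2·8 = 16 | 4·4 = 16
D: 3·4+2·0+2·0 = 12 | 4·3 = 12
gcd(3,2,2,4) = 1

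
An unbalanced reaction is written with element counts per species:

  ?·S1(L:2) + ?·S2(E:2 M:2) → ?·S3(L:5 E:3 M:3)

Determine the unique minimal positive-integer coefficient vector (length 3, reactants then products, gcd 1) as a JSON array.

Coefficients: [5, 3, 2]

L: 5·2+3·0 = 10 | 2·5 = 10
E: 5·0+3·2 = 6 | 2·3 = 6
M: 5·0+3·2 = 6 | 2·3 = 6
gcd(5,3,2) = 1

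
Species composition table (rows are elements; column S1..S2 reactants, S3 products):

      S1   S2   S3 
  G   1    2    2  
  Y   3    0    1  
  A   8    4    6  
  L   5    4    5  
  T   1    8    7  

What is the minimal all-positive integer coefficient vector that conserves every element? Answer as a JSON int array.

Coefficients: [2, 5, 6]

G: 2·1+5·2 = 12 | 6·2 = 12
Y: 2·3+5·0 = 6 | 6·1 = 6
A: 2·8+5·4 = 36 | 6·6 = 36
L: 2·5+5·4 = 30 | 6·5 = 30
T: 2·1+5·8 = 42 | 6·7 = 42
gcd(2,5,6) = 1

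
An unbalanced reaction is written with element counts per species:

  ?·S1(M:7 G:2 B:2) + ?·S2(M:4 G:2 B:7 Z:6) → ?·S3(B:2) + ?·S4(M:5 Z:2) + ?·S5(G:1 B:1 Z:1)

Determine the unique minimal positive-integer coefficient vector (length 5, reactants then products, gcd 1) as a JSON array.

M: 1·7+2·4 = 15 | 5·0+3·5+6·0 = 15
G: 1·2+2·2 = 6 | 5·0+3·0+6·1 = 6
B: 1·2+2·7 = 16 | 5·2+3·0+6·1 = 16
Z: 1·0+2·6 = 12 | 5·0+3·2+6·1 = 12
gcd(1,2,5,3,6) = 1

Coefficients: [1, 2, 5, 3, 6]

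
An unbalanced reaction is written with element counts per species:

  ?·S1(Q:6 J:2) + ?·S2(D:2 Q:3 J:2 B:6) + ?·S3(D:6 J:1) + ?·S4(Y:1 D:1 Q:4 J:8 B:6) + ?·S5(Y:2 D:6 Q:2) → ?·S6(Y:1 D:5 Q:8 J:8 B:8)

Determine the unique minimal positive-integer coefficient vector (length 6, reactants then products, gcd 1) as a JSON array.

Coefficients: [3, 4, 2, 4, 1, 6]

Y: 3·0+4·0+2·0+4·1+1·2 = 6 | 6·1 = 6
D: 3·0+4·2+2·6+4·1+1·6 = 30 | 6·5 = 30
Q: 3·6+4·3+2·0+4·4+1·2 = 48 | 6·8 = 48
J: 3·2+4·2+2·1+4·8+1·0 = 48 | 6·8 = 48
B: 3·0+4·6+2·0+4·6+1·0 = 48 | 6·8 = 48
gcd(3,4,2,4,1,6) = 1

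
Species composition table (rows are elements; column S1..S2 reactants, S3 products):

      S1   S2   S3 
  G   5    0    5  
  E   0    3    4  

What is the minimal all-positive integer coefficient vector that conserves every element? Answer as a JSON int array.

G: 3·5+4·0 = 15 | 3·5 = 15
E: 3·0+4·3 = 12 | 3·4 = 12
gcd(3,4,3) = 1

Coefficients: [3, 4, 3]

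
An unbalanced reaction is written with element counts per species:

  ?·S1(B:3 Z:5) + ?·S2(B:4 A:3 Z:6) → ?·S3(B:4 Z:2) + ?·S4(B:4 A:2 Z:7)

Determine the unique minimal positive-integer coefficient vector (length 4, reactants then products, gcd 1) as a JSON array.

B: 4·3+4·4 = 28 | 1·4+6·4 = 28
A: 4·0+4·3 = 12 | 1·0+6·2 = 12
Z: 4·5+4·6 = 44 | 1·2+6·7 = 44
gcd(4,4,1,6) = 1

Coefficients: [4, 4, 1, 6]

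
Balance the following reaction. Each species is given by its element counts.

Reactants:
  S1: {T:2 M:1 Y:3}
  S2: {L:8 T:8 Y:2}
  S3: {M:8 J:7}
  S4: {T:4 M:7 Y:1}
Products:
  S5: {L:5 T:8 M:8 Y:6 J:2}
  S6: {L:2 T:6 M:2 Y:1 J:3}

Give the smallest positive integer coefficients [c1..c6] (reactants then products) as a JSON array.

Coefficients: [6, 3, 2, 2, 4, 2]

L: 6·0+3·8+2·0+2·0 = 24 | 4·5+2·2 = 24
T: 6·2+3·8+2·0+2·4 = 44 | 4·8+2·6 = 44
M: 6·1+3·0+2·8+2·7 = 36 | 4·8+2·2 = 36
Y: 6·3+3·2+2·0+2·1 = 26 | 4·6+2·1 = 26
J: 6·0+3·0+2·7+2·0 = 14 | 4·2+2·3 = 14
gcd(6,3,2,2,4,2) = 1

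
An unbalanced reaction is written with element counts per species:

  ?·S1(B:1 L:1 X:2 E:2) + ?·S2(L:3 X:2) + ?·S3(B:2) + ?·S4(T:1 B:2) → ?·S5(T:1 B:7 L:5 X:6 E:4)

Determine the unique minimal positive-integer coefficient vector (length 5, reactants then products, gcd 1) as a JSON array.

Coefficients: [4, 2, 3, 2, 2]

T: 4·0+2·0+3·0+2·1 = 2 | 2·1 = 2
B: 4·1+2·0+3·2+2·2 = 14 | 2·7 = 14
L: 4·1+2·3+3·0+2·0 = 10 | 2·5 = 10
X: 4·2+2·2+3·0+2·0 = 12 | 2·6 = 12
E: 4·2+2·0+3·0+2·0 = 8 | 2·4 = 8
gcd(4,2,3,2,2) = 1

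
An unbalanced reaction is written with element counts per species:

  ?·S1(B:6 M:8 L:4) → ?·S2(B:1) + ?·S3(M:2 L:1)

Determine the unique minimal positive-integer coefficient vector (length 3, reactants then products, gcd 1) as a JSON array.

Coefficients: [1, 6, 4]

B: 1·6 = 6 | 6·1+4·0 = 6
M: 1·8 = 8 | 6·0+4·2 = 8
L: 1·4 = 4 | 6·0+4·1 = 4
gcd(1,6,4) = 1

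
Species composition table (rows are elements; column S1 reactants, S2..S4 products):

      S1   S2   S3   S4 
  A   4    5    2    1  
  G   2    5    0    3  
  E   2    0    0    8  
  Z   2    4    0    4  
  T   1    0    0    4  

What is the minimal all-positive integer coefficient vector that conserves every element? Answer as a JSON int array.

Coefficients: [4, 1, 5, 1]

A: 4·4 = 16 | 1·5+5·2+1·1 = 16
G: 4·2 = 8 | 1·5+5·0+1·3 = 8
E: 4·2 = 8 | 1·0+5·0+1·8 = 8
Z: 4·2 = 8 | 1·4+5·0+1·4 = 8
T: 4·1 = 4 | 1·0+5·0+1·4 = 4
gcd(4,1,5,1) = 1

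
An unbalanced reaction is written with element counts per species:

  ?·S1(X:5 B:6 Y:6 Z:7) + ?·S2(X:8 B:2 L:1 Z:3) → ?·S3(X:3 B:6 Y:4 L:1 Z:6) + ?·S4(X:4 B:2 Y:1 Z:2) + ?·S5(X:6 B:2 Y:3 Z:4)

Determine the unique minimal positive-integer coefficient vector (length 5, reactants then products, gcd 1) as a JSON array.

X: 6·5+4·8 = 62 | 4·3+5·4+5·6 = 62
B: 6·6+4·2 = 44 | 4·6+5·2+5·2 = 44
Y: 6·6+4·0 = 36 | 4·4+5·1+5·3 = 36
L: 6·0+4·1 = 4 | 4·1+5·0+5·0 = 4
Z: 6·7+4·3 = 54 | 4·6+5·2+5·4 = 54
gcd(6,4,4,5,5) = 1

Coefficients: [6, 4, 4, 5, 5]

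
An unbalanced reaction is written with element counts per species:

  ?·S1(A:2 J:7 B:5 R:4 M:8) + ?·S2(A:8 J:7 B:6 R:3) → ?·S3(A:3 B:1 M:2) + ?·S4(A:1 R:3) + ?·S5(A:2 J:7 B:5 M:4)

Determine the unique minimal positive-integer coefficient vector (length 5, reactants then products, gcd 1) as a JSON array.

A: 3·2+2·8 = 22 | 2·3+6·1+5·2 = 22
J: 3·7+2·7 = 35 | 2·0+6·0+5·7 = 35
B: 3·5+2·6 = 27 | 2·1+6·0+5·5 = 27
R: 3·4+2·3 = 18 | 2·0+6·3+5·0 = 18
M: 3·8+2·0 = 24 | 2·2+6·0+5·4 = 24
gcd(3,2,2,6,5) = 1

Coefficients: [3, 2, 2, 6, 5]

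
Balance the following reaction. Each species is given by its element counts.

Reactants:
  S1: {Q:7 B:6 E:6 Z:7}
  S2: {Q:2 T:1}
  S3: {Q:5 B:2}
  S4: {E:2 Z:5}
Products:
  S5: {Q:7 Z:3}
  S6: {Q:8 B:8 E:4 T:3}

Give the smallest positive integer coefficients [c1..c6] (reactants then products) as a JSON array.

Coefficients: [1, 6, 5, 1, 4, 2]

Q: 1·7+6·2+5·5+1·0 = 44 | 4·7+2·8 = 44
B: 1·6+6·0+5·2+1·0 = 16 | 4·0+2·8 = 16
E: 1·6+6·0+5·0+1·2 = 8 | 4·0+2·4 = 8
T: 1·0+6·1+5·0+1·0 = 6 | 4·0+2·3 = 6
Z: 1·7+6·0+5·0+1·5 = 12 | 4·3+2·0 = 12
gcd(1,6,5,1,4,2) = 1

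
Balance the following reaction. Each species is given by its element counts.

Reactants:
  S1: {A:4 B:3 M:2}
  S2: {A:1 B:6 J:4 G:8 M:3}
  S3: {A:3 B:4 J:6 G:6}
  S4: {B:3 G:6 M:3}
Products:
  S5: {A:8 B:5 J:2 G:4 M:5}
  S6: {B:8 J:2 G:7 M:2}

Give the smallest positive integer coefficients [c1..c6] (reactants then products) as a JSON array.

A: 5·4+1·1+1·3+2·0 = 24 | 3·8+2·0 = 24
B: 5·3+1·6+1·4+2·3 = 31 | 3·5+2·8 = 31
J: 5·0+1·4+1·6+2·0 = 10 | 3·2+2·2 = 10
G: 5·0+1·8+1·6+2·6 = 26 | 3·4+2·7 = 26
M: 5·2+1·3+1·0+2·3 = 19 | 3·5+2·2 = 19
gcd(5,1,1,2,3,2) = 1

Coefficients: [5, 1, 1, 2, 3, 2]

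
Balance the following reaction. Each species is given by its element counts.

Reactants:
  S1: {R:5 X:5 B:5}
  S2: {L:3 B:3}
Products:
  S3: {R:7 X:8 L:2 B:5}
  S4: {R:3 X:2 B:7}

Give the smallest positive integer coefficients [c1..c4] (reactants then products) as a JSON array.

R: 6·5+2·0 = 30 | 3·7+3·3 = 30
X: 6·5+2·0 = 30 | 3·8+3·2 = 30
L: 6·0+2·3 = 6 | 3·2+3·0 = 6
B: 6·5+2·3 = 36 | 3·5+3·7 = 36
gcd(6,2,3,3) = 1

Coefficients: [6, 2, 3, 3]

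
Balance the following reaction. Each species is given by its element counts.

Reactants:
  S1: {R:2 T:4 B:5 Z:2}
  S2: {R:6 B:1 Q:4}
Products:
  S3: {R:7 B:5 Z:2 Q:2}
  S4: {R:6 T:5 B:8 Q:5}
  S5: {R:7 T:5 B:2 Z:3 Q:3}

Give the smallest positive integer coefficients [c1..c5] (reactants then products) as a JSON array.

Coefficients: [5, 5, 2, 2, 2]

R: 5·2+5·6 = 40 | 2·7+2·6+2·7 = 40
T: 5·4+5·0 = 20 | 2·0+2·5+2·5 = 20
B: 5·5+5·1 = 30 | 2·5+2·8+2·2 = 30
Z: 5·2+5·0 = 10 | 2·2+2·0+2·3 = 10
Q: 5·0+5·4 = 20 | 2·2+2·5+2·3 = 20
gcd(5,5,2,2,2) = 1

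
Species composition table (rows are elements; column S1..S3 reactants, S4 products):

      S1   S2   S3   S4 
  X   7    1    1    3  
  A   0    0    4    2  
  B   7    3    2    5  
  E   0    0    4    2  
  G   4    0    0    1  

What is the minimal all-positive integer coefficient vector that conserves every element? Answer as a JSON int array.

Coefficients: [1, 3, 2, 4]

X: 1·7+3·1+2·1 = 12 | 4·3 = 12
A: 1·0+3·0+2·4 = 8 | 4·2 = 8
B: 1·7+3·3+2·2 = 20 | 4·5 = 20
E: 1·0+3·0+2·4 = 8 | 4·2 = 8
G: 1·4+3·0+2·0 = 4 | 4·1 = 4
gcd(1,3,2,4) = 1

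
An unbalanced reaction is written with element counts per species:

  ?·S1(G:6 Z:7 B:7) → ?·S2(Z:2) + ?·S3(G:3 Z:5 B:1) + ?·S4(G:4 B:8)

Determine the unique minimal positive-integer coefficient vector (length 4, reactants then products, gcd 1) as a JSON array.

Coefficients: [4, 4, 4, 3]

G: 4·6 = 24 | 4·0+4·3+3·4 = 24
Z: 4·7 = 28 | 4·2+4·5+3·0 = 28
B: 4·7 = 28 | 4·0+4·1+3·8 = 28
gcd(4,4,4,3) = 1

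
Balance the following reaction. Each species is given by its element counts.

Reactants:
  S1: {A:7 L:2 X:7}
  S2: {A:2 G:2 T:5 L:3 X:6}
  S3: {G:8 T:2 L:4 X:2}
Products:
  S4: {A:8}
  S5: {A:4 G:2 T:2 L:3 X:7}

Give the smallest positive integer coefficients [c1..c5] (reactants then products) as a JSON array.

A: 4·7+2·2+1·0 = 32 | 1·8+6·4 = 32
G: 4·0+2·2+1·8 = 12 | 1·0+6·2 = 12
T: 4·0+2·5+1·2 = 12 | 1·0+6·2 = 12
L: 4·2+2·3+1·4 = 18 | 1·0+6·3 = 18
X: 4·7+2·6+1·2 = 42 | 1·0+6·7 = 42
gcd(4,2,1,1,6) = 1

Coefficients: [4, 2, 1, 1, 6]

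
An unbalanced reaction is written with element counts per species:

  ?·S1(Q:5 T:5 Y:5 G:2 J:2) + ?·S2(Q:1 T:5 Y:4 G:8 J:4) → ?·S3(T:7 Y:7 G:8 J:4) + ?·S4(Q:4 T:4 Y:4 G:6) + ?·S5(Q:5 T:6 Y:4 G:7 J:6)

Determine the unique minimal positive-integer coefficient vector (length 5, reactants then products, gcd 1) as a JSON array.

Coefficients: [2, 4, 2, 1, 2]

Q: 2·5+4·1 = 14 | 2·0+1·4+2·5 = 14
T: 2·5+4·5 = 30 | 2·7+1·4+2·6 = 30
Y: 2·5+4·4 = 26 | 2·7+1·4+2·4 = 26
G: 2·2+4·8 = 36 | 2·8+1·6+2·7 = 36
J: 2·2+4·4 = 20 | 2·4+1·0+2·6 = 20
gcd(2,4,2,1,2) = 1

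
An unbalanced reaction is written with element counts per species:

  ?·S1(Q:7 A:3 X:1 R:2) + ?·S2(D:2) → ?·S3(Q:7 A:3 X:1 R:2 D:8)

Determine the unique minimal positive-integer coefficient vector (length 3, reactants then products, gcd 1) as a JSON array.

Q: 1·7+4·0 = 7 | 1·7 = 7
A: 1·3+4·0 = 3 | 1·3 = 3
X: 1·1+4·0 = 1 | 1·1 = 1
R: 1·2+4·0 = 2 | 1·2 = 2
D: 1·0+4·2 = 8 | 1·8 = 8
gcd(1,4,1) = 1

Coefficients: [1, 4, 1]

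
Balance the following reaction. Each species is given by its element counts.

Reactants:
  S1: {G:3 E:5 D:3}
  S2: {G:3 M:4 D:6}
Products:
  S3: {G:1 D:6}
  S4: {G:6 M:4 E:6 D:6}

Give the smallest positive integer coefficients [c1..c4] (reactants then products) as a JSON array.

G: 6·3+5·3 = 33 | 3·1+5·6 = 33
M: 6·0+5·4 = 20 | 3·0+5·4 = 20
E: 6·5+5·0 = 30 | 3·0+5·6 = 30
D: 6·3+5·6 = 48 | 3·6+5·6 = 48
gcd(6,5,3,5) = 1

Coefficients: [6, 5, 3, 5]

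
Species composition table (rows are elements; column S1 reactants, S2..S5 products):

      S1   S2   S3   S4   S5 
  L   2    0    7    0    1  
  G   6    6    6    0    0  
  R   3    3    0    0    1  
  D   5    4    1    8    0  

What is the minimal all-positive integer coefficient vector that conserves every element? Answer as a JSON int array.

Coefficients: [5, 4, 1, 1, 3]

L: 5·2 = 10 | 4·0+1·7+1·0+3·1 = 10
G: 5·6 = 30 | 4·6+1·6+1·0+3·0 = 30
R: 5·3 = 15 | 4·3+1·0+1·0+3·1 = 15
D: 5·5 = 25 | 4·4+1·1+1·8+3·0 = 25
gcd(5,4,1,1,3) = 1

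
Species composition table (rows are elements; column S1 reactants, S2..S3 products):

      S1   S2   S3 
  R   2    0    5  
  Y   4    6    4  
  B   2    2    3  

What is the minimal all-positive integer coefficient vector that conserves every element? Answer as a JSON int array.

Coefficients: [5, 2, 2]

R: 5·2 = 10 | 2·0+2·5 = 10
Y: 5·4 = 20 | 2·6+2·4 = 20
B: 5·2 = 10 | 2·2+2·3 = 10
gcd(5,2,2) = 1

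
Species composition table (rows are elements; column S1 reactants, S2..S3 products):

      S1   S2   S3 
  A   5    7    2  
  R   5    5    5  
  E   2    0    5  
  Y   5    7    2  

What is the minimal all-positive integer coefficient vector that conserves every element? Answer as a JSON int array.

Coefficients: [5, 3, 2]

A: 5·5 = 25 | 3·7+2·2 = 25
R: 5·5 = 25 | 3·5+2·5 = 25
E: 5·2 = 10 | 3·0+2·5 = 10
Y: 5·5 = 25 | 3·7+2·2 = 25
gcd(5,3,2) = 1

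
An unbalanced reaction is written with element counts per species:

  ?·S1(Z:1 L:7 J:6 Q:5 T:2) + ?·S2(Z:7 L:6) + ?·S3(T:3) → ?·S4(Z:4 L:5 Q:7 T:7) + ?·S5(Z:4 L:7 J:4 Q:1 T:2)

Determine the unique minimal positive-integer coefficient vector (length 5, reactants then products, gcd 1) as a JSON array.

Z: 2·1+2·7+3·0 = 16 | 1·4+3·4 = 16
L: 2·7+2·6+3·0 = 26 | 1·5+3·7 = 26
J: 2·6+2·0+3·0 = 12 | 1·0+3·4 = 12
Q: 2·5+2·0+3·0 = 10 | 1·7+3·1 = 10
T: 2·2+2·0+3·3 = 13 | 1·7+3·2 = 13
gcd(2,2,3,1,3) = 1

Coefficients: [2, 2, 3, 1, 3]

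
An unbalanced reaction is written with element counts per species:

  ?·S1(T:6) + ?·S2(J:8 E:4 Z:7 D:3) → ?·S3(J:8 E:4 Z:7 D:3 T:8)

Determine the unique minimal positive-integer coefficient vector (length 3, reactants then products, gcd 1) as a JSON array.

J: 4·0+3·8 = 24 | 3·8 = 24
E: 4·0+3·4 = 12 | 3·4 = 12
Z: 4·0+3·7 = 21 | 3·7 = 21
D: 4·0+3·3 = 9 | 3·3 = 9
T: 4·6+3·0 = 24 | 3·8 = 24
gcd(4,3,3) = 1

Coefficients: [4, 3, 3]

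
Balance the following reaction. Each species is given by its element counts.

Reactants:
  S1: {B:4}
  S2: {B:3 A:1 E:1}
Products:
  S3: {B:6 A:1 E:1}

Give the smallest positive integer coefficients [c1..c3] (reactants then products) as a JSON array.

Coefficients: [3, 4, 4]

B: 3·4+4·3 = 24 | 4·6 = 24
A: 3·0+4·1 = 4 | 4·1 = 4
E: 3·0+4·1 = 4 | 4·1 = 4
gcd(3,4,4) = 1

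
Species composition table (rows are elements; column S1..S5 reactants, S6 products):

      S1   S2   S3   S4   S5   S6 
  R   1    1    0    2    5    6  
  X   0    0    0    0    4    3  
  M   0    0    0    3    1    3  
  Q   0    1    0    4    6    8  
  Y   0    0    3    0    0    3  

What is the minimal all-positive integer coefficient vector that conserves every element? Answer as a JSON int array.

Coefficients: [1, 2, 4, 3, 3, 4]

R: 1·1+2·1+4·0+3·2+3·5 = 24 | 4·6 = 24
X: 1·0+2·0+4·0+3·0+3·4 = 12 | 4·3 = 12
M: 1·0+2·0+4·0+3·3+3·1 = 12 | 4·3 = 12
Q: 1·0+2·1+4·0+3·4+3·6 = 32 | 4·8 = 32
Y: 1·0+2·0+4·3+3·0+3·0 = 12 | 4·3 = 12
gcd(1,2,4,3,3,4) = 1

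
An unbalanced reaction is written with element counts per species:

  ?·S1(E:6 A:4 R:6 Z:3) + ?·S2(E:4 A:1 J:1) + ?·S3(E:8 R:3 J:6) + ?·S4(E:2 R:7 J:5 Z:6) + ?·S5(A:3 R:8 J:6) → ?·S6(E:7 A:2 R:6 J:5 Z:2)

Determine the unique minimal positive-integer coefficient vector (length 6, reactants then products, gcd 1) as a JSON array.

Coefficients: [2, 1, 3, 1, 1, 6]

E: 2·6+1·4+3·8+1·2+1·0 = 42 | 6·7 = 42
A: 2·4+1·1+3·0+1·0+1·3 = 12 | 6·2 = 12
R: 2·6+1·0+3·3+1·7+1·8 = 36 | 6·6 = 36
J: 2·0+1·1+3·6+1·5+1·6 = 30 | 6·5 = 30
Z: 2·3+1·0+3·0+1·6+1·0 = 12 | 6·2 = 12
gcd(2,1,3,1,1,6) = 1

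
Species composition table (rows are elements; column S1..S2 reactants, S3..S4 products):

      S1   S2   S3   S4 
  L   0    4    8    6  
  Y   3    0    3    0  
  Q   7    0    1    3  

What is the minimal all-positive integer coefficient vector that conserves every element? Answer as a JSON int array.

L: 1·0+5·4 = 20 | 1·8+2·6 = 20
Y: 1·3+5·0 = 3 | 1·3+2·0 = 3
Q: 1·7+5·0 = 7 | 1·1+2·3 = 7
gcd(1,5,1,2) = 1

Coefficients: [1, 5, 1, 2]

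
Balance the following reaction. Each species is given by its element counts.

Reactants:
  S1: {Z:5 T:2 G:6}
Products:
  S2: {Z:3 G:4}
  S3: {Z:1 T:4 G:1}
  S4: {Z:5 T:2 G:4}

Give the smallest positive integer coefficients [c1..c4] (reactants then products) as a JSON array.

Z: 5·5 = 25 | 6·3+2·1+1·5 = 25
T: 5·2 = 10 | 6·0+2·4+1·2 = 10
G: 5·6 = 30 | 6·4+2·1+1·4 = 30
gcd(5,6,2,1) = 1

Coefficients: [5, 6, 2, 1]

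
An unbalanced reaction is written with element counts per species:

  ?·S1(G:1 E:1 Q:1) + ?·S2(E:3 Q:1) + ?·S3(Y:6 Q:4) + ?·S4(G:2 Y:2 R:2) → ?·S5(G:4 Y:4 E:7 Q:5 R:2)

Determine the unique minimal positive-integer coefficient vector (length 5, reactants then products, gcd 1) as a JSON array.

G: 6·1+5·0+1·0+3·2 = 12 | 3·4 = 12
Y: 6·0+5·0+1·6+3·2 = 12 | 3·4 = 12
E: 6·1+5·3+1·0+3·0 = 21 | 3·7 = 21
Q: 6·1+5·1+1·4+3·0 = 15 | 3·5 = 15
R: 6·0+5·0+1·0+3·2 = 6 | 3·2 = 6
gcd(6,5,1,3,3) = 1

Coefficients: [6, 5, 1, 3, 3]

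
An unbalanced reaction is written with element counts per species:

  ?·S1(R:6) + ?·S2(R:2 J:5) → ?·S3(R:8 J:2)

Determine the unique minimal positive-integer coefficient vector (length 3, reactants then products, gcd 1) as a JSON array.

Coefficients: [6, 2, 5]

R: 6·6+2·2 = 40 | 5·8 = 40
J: 6·0+2·5 = 10 | 5·2 = 10
gcd(6,2,5) = 1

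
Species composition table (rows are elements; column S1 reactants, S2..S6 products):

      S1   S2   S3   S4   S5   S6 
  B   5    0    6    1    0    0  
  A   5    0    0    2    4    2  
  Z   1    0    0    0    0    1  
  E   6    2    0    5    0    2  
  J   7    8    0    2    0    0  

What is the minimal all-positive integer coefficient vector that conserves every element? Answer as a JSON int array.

B: 4·5 = 20 | 3·0+3·6+2·1+2·0+4·0 = 20
A: 4·5 = 20 | 3·0+3·0+2·2+2·4+4·2 = 20
Z: 4·1 = 4 | 3·0+3·0+2·0+2·0+4·1 = 4
E: 4·6 = 24 | 3·2+3·0+2·5+2·0+4·2 = 24
J: 4·7 = 28 | 3·8+3·0+2·2+2·0+4·0 = 28
gcd(4,3,3,2,2,4) = 1

Coefficients: [4, 3, 3, 2, 2, 4]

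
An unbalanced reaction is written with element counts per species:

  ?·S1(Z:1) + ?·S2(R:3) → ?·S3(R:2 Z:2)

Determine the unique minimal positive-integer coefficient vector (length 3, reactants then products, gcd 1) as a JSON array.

Coefficients: [6, 2, 3]

R: 6·0+2·3 = 6 | 3·2 = 6
Z: 6·1+2·0 = 6 | 3·2 = 6
gcd(6,2,3) = 1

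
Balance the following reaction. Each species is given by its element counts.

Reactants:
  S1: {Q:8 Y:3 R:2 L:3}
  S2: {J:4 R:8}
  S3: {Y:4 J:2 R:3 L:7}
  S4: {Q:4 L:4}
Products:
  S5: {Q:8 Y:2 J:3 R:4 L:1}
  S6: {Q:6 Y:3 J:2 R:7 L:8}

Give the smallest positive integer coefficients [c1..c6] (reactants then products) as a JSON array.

Q: 6·8+5·0+2·0+5·4 = 68 | 4·8+6·6 = 68
Y: 6·3+5·0+2·4+5·0 = 26 | 4·2+6·3 = 26
J: 6·0+5·4+2·2+5·0 = 24 | 4·3+6·2 = 24
R: 6·2+5·8+2·3+5·0 = 58 | 4·4+6·7 = 58
L: 6·3+5·0+2·7+5·4 = 52 | 4·1+6·8 = 52
gcd(6,5,2,5,4,6) = 1

Coefficients: [6, 5, 2, 5, 4, 6]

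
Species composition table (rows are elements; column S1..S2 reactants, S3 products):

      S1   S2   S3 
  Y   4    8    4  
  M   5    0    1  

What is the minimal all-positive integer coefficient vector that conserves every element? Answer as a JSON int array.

Coefficients: [1, 2, 5]

Y: 1·4+2·8 = 20 | 5·4 = 20
M: 1·5+2·0 = 5 | 5·1 = 5
gcd(1,2,5) = 1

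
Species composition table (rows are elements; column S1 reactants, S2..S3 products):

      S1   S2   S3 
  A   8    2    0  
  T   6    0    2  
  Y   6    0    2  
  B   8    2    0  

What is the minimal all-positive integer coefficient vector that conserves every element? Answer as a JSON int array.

A: 1·8 = 8 | 4·2+3·0 = 8
T: 1·6 = 6 | 4·0+3·2 = 6
Y: 1·6 = 6 | 4·0+3·2 = 6
B: 1·8 = 8 | 4·2+3·0 = 8
gcd(1,4,3) = 1

Coefficients: [1, 4, 3]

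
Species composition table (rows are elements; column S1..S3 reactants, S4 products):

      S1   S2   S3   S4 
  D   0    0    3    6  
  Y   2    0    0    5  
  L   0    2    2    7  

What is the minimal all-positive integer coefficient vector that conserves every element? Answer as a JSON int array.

Coefficients: [5, 3, 4, 2]

D: 5·0+3·0+4·3 = 12 | 2·6 = 12
Y: 5·2+3·0+4·0 = 10 | 2·5 = 10
L: 5·0+3·2+4·2 = 14 | 2·7 = 14
gcd(5,3,4,2) = 1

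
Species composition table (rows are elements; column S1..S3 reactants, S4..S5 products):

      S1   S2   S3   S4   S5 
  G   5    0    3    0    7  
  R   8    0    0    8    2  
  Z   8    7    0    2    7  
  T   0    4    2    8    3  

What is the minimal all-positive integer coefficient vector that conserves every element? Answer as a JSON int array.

Coefficients: [2, 2, 6, 1, 4]

G: 2·5+2·0+6·3 = 28 | 1·0+4·7 = 28
R: 2·8+2·0+6·0 = 16 | 1·8+4·2 = 16
Z: 2·8+2·7+6·0 = 30 | 1·2+4·7 = 30
T: 2·0+2·4+6·2 = 20 | 1·8+4·3 = 20
gcd(2,2,6,1,4) = 1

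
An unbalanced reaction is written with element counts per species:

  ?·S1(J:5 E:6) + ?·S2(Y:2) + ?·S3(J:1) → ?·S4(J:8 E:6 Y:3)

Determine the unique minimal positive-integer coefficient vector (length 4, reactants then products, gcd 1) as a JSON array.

J: 2·5+3·0+6·1 = 16 | 2·8 = 16
E: 2·6+3·0+6·0 = 12 | 2·6 = 12
Y: 2·0+3·2+6·0 = 6 | 2·3 = 6
gcd(2,3,6,2) = 1

Coefficients: [2, 3, 6, 2]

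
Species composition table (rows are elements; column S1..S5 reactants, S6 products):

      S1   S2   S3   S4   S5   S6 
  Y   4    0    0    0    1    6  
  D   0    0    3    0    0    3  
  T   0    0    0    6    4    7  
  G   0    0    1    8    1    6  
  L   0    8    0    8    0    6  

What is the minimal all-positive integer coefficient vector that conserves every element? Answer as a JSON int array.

Y: 5·4+1·0+4·0+2·0+4·1 = 24 | 4·6 = 24
D: 5·0+1·0+4·3+2·0+4·0 = 12 | 4·3 = 12
T: 5·0+1·0+4·0+2·6+4·4 = 28 | 4·7 = 28
G: 5·0+1·0+4·1+2·8+4·1 = 24 | 4·6 = 24
L: 5·0+1·8+4·0+2·8+4·0 = 24 | 4·6 = 24
gcd(5,1,4,2,4,4) = 1

Coefficients: [5, 1, 4, 2, 4, 4]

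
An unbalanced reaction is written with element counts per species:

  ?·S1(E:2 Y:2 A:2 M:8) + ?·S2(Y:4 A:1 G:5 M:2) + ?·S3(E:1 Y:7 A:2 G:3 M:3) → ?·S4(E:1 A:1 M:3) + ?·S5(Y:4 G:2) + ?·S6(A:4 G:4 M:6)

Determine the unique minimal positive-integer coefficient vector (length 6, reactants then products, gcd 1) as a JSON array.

Coefficients: [1, 2, 2, 4, 6, 1]

E: 1·2+2·0+2·1 = 4 | 4·1+6·0+1·0 = 4
Y: 1·2+2·4+2·7 = 24 | 4·0+6·4+1·0 = 24
A: 1·2+2·1+2·2 = 8 | 4·1+6·0+1·4 = 8
G: 1·0+2·5+2·3 = 16 | 4·0+6·2+1·4 = 16
M: 1·8+2·2+2·3 = 18 | 4·3+6·0+1·6 = 18
gcd(1,2,2,4,6,1) = 1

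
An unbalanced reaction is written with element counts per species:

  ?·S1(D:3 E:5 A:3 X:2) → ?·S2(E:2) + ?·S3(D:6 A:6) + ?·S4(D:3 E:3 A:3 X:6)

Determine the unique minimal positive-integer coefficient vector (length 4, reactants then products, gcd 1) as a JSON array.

D: 3·3 = 9 | 6·0+1·6+1·3 = 9
E: 3·5 = 15 | 6·2+1·0+1·3 = 15
A: 3·3 = 9 | 6·0+1·6+1·3 = 9
X: 3·2 = 6 | 6·0+1·0+1·6 = 6
gcd(3,6,1,1) = 1

Coefficients: [3, 6, 1, 1]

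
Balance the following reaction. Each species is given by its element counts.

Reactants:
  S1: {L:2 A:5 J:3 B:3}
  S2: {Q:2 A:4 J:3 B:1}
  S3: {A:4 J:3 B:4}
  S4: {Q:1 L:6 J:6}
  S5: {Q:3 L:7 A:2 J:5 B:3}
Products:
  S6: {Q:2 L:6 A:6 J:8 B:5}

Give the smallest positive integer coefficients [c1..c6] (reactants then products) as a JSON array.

Q: 2·0+1·2+3·0+2·1+2·3 = 10 | 5·2 = 10
L: 2·2+1·0+3·0+2·6+2·7 = 30 | 5·6 = 30
A: 2·5+1·4+3·4+2·0+2·2 = 30 | 5·6 = 30
J: 2·3+1·3+3·3+2·6+2·5 = 40 | 5·8 = 40
B: 2·3+1·1+3·4+2·0+2·3 = 25 | 5·5 = 25
gcd(2,1,3,2,2,5) = 1

Coefficients: [2, 1, 3, 2, 2, 5]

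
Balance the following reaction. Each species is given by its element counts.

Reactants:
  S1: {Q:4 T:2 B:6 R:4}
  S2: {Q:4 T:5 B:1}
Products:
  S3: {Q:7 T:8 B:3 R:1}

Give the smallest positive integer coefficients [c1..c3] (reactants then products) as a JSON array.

Coefficients: [1, 6, 4]

Q: 1·4+6·4 = 28 | 4·7 = 28
T: 1·2+6·5 = 32 | 4·8 = 32
B: 1·6+6·1 = 12 | 4·3 = 12
R: 1·4+6·0 = 4 | 4·1 = 4
gcd(1,6,4) = 1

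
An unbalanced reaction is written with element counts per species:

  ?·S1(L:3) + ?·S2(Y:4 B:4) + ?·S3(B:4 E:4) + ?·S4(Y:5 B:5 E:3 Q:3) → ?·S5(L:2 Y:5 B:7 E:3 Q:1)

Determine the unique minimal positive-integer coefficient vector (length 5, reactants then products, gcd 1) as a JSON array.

Coefficients: [4, 5, 3, 2, 6]

L: 4·3+5·0+3·0+2·0 = 12 | 6·2 = 12
Y: 4·0+5·4+3·0+2·5 = 30 | 6·5 = 30
B: 4·0+5·4+3·4+2·5 = 42 | 6·7 = 42
E: 4·0+5·0+3·4+2·3 = 18 | 6·3 = 18
Q: 4·0+5·0+3·0+2·3 = 6 | 6·1 = 6
gcd(4,5,3,2,6) = 1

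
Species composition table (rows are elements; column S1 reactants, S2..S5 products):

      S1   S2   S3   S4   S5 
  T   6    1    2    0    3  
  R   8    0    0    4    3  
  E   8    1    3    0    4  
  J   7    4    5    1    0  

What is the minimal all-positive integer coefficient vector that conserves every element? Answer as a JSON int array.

Coefficients: [3, 2, 2, 3, 4]

T: 3·6 = 18 | 2·1+2·2+3·0+4·3 = 18
R: 3·8 = 24 | 2·0+2·0+3·4+4·3 = 24
E: 3·8 = 24 | 2·1+2·3+3·0+4·4 = 24
J: 3·7 = 21 | 2·4+2·5+3·1+4·0 = 21
gcd(3,2,2,3,4) = 1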